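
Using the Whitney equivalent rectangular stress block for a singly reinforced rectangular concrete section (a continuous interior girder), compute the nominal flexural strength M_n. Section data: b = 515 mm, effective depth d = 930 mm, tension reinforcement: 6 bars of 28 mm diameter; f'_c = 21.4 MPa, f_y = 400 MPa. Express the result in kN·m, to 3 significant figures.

M_n ≈ 1260 kN·m

A_s = 6 × 616 = 3696 mm².
T = A_s f_y = 3696 × 400 = 1478400 N = 1478.4 kN.
From C = T: a = T/(0.85 f'_c b) = 1478400/(0.85 × 21.4 × 515) = 157.82 mm.
M_n = T(d − a/2) = 1478.4 kN × (930 − 78.91) mm = 1258.25 kN·m.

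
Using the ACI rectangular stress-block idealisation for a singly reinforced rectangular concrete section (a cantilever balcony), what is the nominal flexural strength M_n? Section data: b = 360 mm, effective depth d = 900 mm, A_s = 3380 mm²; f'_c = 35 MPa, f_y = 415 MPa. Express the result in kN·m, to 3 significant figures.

M_n ≈ 1170 kN·m

T = A_s f_y = 3380 × 415 = 1402700 N = 1402.7 kN.
From C = T: a = T/(0.85 f'_c b) = 1402700/(0.85 × 35 × 360) = 130.97 mm.
M_n = T(d − a/2) = 1402.7 kN × (900 − 65.485) mm = 1170.57 kN·m.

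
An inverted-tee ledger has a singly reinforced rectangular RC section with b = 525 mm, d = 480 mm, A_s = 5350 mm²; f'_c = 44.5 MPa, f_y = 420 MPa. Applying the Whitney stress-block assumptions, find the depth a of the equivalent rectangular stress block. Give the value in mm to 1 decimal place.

a ≈ 113.2 mm

T = A_s f_y = 5350 × 420 = 2247000 N = 2247 kN.
Setting C = 0.85 f'_c a b equal to T: a = 2247000/(0.85 × 44.5 × 525) = 113.2 mm.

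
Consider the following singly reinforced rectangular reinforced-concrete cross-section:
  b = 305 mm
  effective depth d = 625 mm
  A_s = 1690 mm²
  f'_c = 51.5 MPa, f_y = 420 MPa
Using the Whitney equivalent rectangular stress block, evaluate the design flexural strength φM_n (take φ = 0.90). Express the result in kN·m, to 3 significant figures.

φM_n ≈ 382 kN·m

T = A_s f_y = 1690 × 420 = 709800 N = 709.8 kN.
From C = T: a = T/(0.85 f'_c b) = 709800/(0.85 × 51.5 × 305) = 53.16 mm.
M_n = T(d − a/2) = 709.8 kN × (625 − 26.58) mm = 424.76 kN·m.
φM_n = 0.90 × 424.76 = 382.28 kN·m.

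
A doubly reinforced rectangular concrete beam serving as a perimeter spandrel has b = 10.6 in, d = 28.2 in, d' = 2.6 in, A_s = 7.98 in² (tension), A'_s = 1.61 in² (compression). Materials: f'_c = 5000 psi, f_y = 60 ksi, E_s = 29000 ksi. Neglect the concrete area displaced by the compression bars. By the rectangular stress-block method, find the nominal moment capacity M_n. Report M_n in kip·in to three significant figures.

Assume both steels yield.
a = (A_s − A'_s) f_y/(0.85 f'_c b) = (7.98 − 1.61) × 60/(0.85 × 5 × 10.6) = 8.484 in.
c = a/β₁ = 8.484/0.8 = 10.605 in; ε'_s = 0.003(c − d')/c = 0.0023 ≥ ε_y = 0.0021, so the compression steel yields.
M_n = (A_s − A'_s) f_y (d − a/2) + A'_s f_y (d − d') = 382.2 × (28.2 − 4.242) + 96.6 × (28.2 − 2.6) = 9156.7 + 2473.0 = 11629.7 kip·in.

M_n ≈ 11600 kip·in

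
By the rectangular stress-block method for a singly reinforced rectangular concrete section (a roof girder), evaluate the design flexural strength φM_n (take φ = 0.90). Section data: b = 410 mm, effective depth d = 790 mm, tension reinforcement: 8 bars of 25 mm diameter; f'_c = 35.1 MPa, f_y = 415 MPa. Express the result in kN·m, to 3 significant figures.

φM_n ≈ 1060 kN·m

A_s = 8 × 491 = 3928 mm².
T = A_s f_y = 3928 × 415 = 1630120 N = 1630.12 kN.
From C = T: a = T/(0.85 f'_c b) = 1630120/(0.85 × 35.1 × 410) = 133.26 mm.
M_n = T(d − a/2) = 1630.12 kN × (790 − 66.63) mm = 1179.18 kN·m.
φM_n = 0.90 × 1179.18 = 1061.26 kN·m.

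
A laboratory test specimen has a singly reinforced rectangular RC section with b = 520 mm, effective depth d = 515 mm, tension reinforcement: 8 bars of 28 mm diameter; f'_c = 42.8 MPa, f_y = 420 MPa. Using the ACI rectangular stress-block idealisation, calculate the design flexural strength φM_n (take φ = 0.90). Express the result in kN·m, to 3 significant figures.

φM_n ≈ 857 kN·m

A_s = 8 × 616 = 4928 mm².
T = A_s f_y = 4928 × 420 = 2069760 N = 2069.76 kN.
From C = T: a = T/(0.85 f'_c b) = 2069760/(0.85 × 42.8 × 520) = 109.41 mm.
M_n = T(d − a/2) = 2069.76 kN × (515 − 54.705) mm = 952.70 kN·m.
φM_n = 0.90 × 952.70 = 857.43 kN·m.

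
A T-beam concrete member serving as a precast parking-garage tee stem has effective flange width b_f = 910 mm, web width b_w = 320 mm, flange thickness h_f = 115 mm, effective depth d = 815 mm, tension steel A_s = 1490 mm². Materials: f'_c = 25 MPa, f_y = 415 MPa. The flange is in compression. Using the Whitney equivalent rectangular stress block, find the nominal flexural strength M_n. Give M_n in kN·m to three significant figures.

Tension: T = A_s f_y = 1490 × 415 = 618350 N.
Try a within the flange: a = T/(0.85 f'_c b_f) = 618350/(0.85 × 25 × 910) = 31.98 mm.
Since a = 31.98 ≤ h_f = 115 mm, the stress block lies entirely in the flange; analyse as a rectangular beam of width b_f.
M_n = T(d − a/2) = 618350 × (815 − 15.99) = 494.07 × 10⁶ N·mm.
M_n = 494.07 kN·m.

M_n ≈ 494 kN·m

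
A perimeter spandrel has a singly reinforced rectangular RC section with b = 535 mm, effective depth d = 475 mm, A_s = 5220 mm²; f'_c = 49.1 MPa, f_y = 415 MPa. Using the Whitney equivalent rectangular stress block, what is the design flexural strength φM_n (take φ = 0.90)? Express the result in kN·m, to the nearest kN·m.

T = A_s f_y = 5220 × 415 = 2166300 N = 2166.3 kN.
From C = T: a = T/(0.85 f'_c b) = 2166300/(0.85 × 49.1 × 535) = 97.02 mm.
M_n = T(d − a/2) = 2166.3 kN × (475 − 48.51) mm = 923.91 kN·m.
φM_n = 0.90 × 923.91 = 831.52 kN·m.

φM_n ≈ 832 kN·m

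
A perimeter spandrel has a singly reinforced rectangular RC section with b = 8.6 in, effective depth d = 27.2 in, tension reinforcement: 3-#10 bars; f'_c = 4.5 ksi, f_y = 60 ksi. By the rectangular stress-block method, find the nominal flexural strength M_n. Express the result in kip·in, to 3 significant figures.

A_s = 3 × 1.27 = 3.81 in².
T = A_s f_y = 3.81 × 60 = 228.6 kips.
a = T/(0.85 f'_c b) = 228.6/(0.85 × 4.5 × 8.6) = 6.949 in.
M_n = T(d − a/2) = 228.6 × (27.2 − 3.4745) = 5423.6 kip·in.

M_n ≈ 5420 kip·in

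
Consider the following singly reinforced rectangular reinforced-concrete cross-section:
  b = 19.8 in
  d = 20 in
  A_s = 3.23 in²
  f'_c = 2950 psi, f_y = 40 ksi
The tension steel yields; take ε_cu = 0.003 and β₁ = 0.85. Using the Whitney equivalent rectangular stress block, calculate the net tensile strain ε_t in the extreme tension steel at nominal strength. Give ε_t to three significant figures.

ε_t ≈ 0.0166

a = A_s f_y/(0.85 f'_c b) = 2.602 in.
β₁ = 0.85, so c = a/β₁ = 2.602/0.85 = 3.061 in.
From the linear strain diagram with ε_cu = 0.003: ε_t = 0.003 (d − c)/c = 0.003 × (20 − 3.061)/3.061 = 0.0166.
Since ε_t ≥ 0.005, the section is tension-controlled.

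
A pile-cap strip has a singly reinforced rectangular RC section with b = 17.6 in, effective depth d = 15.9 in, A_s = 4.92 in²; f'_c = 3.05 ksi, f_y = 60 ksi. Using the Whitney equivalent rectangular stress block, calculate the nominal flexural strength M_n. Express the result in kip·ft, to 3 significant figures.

T = A_s f_y = 4.92 × 60 = 295.2 kips.
a = T/(0.85 f'_c b) = 295.2/(0.85 × 3.05 × 17.6) = 6.470 in.
M_n = T(d − a/2) = 295.2 × (15.9 − 3.235) = 3738.7 kip·in = 3738.7/12 = 311.56 kip·ft.

M_n ≈ 312 kip·ft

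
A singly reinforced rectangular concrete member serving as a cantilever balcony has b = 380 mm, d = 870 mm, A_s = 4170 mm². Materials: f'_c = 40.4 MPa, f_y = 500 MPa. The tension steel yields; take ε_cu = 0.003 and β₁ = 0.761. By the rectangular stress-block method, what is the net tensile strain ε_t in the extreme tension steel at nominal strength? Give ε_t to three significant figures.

a = A_s f_y/(0.85 f'_c b) = 159.78 mm.
β₁ = 0.761, so c = a/β₁ = 159.78/0.761 = 209.96 mm.
From the linear strain diagram with ε_cu = 0.003: ε_t = 0.003 (d − c)/c = 0.003 × (870 − 209.96)/209.96 = 0.00943.
Since ε_t ≥ 0.005, the section is tension-controlled.

ε_t ≈ 0.00943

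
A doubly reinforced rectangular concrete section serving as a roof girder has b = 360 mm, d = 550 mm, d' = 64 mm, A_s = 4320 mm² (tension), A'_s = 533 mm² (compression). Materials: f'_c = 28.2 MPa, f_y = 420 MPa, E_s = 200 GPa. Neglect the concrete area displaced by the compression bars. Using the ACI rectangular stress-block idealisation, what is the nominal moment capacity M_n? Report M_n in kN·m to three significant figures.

M_n ≈ 837 kN·m

Assume both tension and compression steel yield.
Net tension couple steel: A_s − A'_s = 3787 mm².
a = (A_s − A'_s) f_y / (0.85 f'_c b) = 1590540/(0.85 × 28.2 × 360) = 184.32 mm.
c = a/β₁ = 184.32/0.849 = 217.10 mm; ε'_s = 0.003(c − d')/c = 0.0021 ≥ f_y/E_s = 0.0021, so compression steel does yield.
M_n = (A_s − A'_s) f_y (d − a/2) + A'_s f_y (d − d') = [1590540 × (550 − 92.16) + 223860 × (550 − 64)] × 10⁻⁶ = 728.21 + 108.80 = 837.01 kN·m.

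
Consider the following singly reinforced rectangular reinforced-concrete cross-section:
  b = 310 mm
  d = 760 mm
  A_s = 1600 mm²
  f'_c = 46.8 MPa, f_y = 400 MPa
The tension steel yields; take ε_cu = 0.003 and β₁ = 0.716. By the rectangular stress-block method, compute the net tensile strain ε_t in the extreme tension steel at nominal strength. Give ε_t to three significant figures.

a = A_s f_y/(0.85 f'_c b) = 51.90 mm.
β₁ = 0.716, so c = a/β₁ = 51.90/0.716 = 72.49 mm.
From the linear strain diagram with ε_cu = 0.003: ε_t = 0.003 (d − c)/c = 0.003 × (760 − 72.49)/72.49 = 0.0285.
Since ε_t ≥ 0.005, the section is tension-controlled.

ε_t ≈ 0.0285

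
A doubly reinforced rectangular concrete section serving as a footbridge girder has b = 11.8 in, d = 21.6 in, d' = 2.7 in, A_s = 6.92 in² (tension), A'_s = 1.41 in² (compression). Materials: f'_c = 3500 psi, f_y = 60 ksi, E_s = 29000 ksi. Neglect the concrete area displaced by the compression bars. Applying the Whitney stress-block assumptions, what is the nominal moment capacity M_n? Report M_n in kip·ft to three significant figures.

Assume both steels yield.
a = (A_s − A'_s) f_y/(0.85 f'_c b) = (6.92 − 1.41) × 60/(0.85 × 3.5 × 11.8) = 9.417 in.
c = a/β₁ = 9.417/0.85 = 11.079 in; ε'_s = 0.003(c − d')/c = 0.0023 ≥ ε_y = 0.0021, so the compression steel yields.
M_n = (A_s − A'_s) f_y (d − a/2) + A'_s f_y (d − d') = 330.6 × (21.6 − 4.7085) + 84.6 × (21.6 − 2.7) = 5584.3 + 1598.9 = 7183.2 kip·in = 7183.2/12 = 598.60 kip·ft.

M_n ≈ 599 kip·ft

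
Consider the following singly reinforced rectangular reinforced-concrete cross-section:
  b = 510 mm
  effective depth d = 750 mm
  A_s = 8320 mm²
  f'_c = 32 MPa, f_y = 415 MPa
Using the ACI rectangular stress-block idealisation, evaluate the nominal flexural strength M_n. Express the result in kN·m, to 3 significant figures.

M_n ≈ 2160 kN·m

T = A_s f_y = 8320 × 415 = 3452800 N = 3452.8 kN.
From C = T: a = T/(0.85 f'_c b) = 3452800/(0.85 × 32 × 510) = 248.90 mm.
M_n = T(d − a/2) = 3452.8 kN × (750 − 124.45) mm = 2159.90 kN·m.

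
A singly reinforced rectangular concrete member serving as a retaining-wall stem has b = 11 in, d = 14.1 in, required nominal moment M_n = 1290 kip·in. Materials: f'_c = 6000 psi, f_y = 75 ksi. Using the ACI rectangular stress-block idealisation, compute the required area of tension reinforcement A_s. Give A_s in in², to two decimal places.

From M_n = 0.85 f'_c a b (d − a/2):
a = d − √(d² − 2M_n/(0.85 f'_c b)) = 14.1 − √(14.1² − 2 × 1290/(0.85 × 6 × 11)) = 1.738 in.
A_s = 0.85 f'_c a b / f_y = 0.85 × 6 × 1.738 × 11 / 75 = 1.300 in².

A_s ≈ 1.30 in²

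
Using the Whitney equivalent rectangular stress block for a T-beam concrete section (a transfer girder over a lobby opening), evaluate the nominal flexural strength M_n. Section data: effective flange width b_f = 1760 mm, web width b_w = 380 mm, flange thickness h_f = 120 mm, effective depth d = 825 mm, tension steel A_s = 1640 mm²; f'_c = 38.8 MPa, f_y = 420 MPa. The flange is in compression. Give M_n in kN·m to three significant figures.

M_n ≈ 564 kN·m

Tension: T = A_s f_y = 1640 × 420 = 688800 N.
Try a within the flange: a = T/(0.85 f'_c b_f) = 688800/(0.85 × 38.8 × 1760) = 11.87 mm.
Since a = 11.87 ≤ h_f = 120 mm, the stress block lies entirely in the flange; analyse as a rectangular beam of width b_f.
M_n = T(d − a/2) = 688800 × (825 − 5.935) = 564.17 × 10⁶ N·mm.
M_n = 564.17 kN·m.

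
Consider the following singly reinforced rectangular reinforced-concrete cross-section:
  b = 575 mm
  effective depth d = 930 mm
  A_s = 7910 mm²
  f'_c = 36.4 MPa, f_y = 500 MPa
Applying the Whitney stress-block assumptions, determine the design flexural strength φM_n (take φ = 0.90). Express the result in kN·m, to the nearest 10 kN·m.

T = A_s f_y = 7910 × 500 = 3955000 N = 3955 kN.
From C = T: a = T/(0.85 f'_c b) = 3955000/(0.85 × 36.4 × 575) = 222.31 mm.
M_n = T(d − a/2) = 3955 kN × (930 − 111.155) mm = 3238.53 kN·m.
φM_n = 0.90 × 3238.53 = 2914.68 kN·m.

φM_n ≈ 2910 kN·m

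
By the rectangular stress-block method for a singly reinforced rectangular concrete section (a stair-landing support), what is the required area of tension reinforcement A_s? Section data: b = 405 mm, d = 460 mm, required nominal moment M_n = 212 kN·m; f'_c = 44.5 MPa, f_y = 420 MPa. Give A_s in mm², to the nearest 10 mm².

With M_n = 0.85 f'_c a b (d − a/2), solve the quadratic for a:
a = d − √(d² − 2M_n/(0.85 f'_c b)) = 460 − √(460² − 2 × 212×10⁶/(0.85 × 44.5 × 405)) = 31.14 mm.
A_s = 0.85 f'_c a b / f_y = 0.85 × 44.5 × 31.14 × 405 / 420 = 1135.8 mm².

A_s ≈ 1140 mm²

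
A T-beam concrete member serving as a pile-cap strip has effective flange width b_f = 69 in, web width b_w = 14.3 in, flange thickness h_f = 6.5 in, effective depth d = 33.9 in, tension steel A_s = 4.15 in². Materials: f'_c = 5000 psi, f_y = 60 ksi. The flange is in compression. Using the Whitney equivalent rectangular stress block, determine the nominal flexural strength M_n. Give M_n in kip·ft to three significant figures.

M_n ≈ 695 kip·ft

Tension: T = A_s f_y = 4.15 × 60 = 249 kips.
Try a within the flange: a = T/(0.85 f'_c b_f) = 249/(0.85 × 5 × 69) = 0.849 in.
Since a = 0.849 ≤ h_f = 6.5 in, the stress block lies entirely in the flange; analyse as a rectangular beam of width b_f.
M_n = T(d − a/2) = 249 × (33.9 − 0.4245) = 8335.4 kip·in.
M_n = 8335.4/12 = 694.62 kip·ft.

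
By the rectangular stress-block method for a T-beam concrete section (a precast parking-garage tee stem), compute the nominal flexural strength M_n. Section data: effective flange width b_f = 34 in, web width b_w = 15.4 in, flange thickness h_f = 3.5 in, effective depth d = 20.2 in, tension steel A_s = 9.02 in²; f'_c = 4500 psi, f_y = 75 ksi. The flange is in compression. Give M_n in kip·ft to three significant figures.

M_n ≈ 973 kip·ft

Tension: T = A_s f_y = 9.02 × 75 = 676.5 kips.
Try a within the flange: a = T/(0.85 f'_c b_f) = 676.5/(0.85 × 4.5 × 34) = 5.202 in.
a = 5.202 > h_f = 3.5 in: the block extends into the web. Split into flange-overhang and web parts.
C_f = 0.85 f'_c (b_f − b_w) h_f = 0.85 × 4.5 × (34 − 15.4) × 3.5 = 249.0 kips.
Remaining web compression depth: a_w = (T − C_f)/(0.85 f'_c b_w) = (676.5 − 249.0)/(0.85 × 4.5 × 15.4) = 7.257 in.
M_n = C_f(d − h_f/2) + (T − C_f)(d − a_w/2) = 249.0 × (20.2 − 1.75) + 427.5 × (20.2 − 3.6285) = 4594.1 + 7084.3 = 11678.4 kip·in.
M_n = 11678.4/12 = 973.20 kip·ft.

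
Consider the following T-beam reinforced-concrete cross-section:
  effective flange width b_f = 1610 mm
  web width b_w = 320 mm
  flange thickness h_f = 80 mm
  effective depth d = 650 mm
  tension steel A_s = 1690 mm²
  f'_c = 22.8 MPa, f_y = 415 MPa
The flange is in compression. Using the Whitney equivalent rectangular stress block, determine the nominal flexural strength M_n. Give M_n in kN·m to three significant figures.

Tension: T = A_s f_y = 1690 × 415 = 701350 N.
Try a within the flange: a = T/(0.85 f'_c b_f) = 701350/(0.85 × 22.8 × 1610) = 22.48 mm.
Since a = 22.48 ≤ h_f = 80 mm, the stress block lies entirely in the flange; analyse as a rectangular beam of width b_f.
M_n = T(d − a/2) = 701350 × (650 − 11.24) = 447.99 × 10⁶ N·mm.
M_n = 447.99 kN·m.

M_n ≈ 448 kN·m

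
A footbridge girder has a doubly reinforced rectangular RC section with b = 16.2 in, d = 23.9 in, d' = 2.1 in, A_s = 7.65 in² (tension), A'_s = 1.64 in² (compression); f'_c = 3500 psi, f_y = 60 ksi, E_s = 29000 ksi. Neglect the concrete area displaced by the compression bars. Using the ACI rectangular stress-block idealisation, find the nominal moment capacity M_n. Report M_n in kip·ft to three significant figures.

M_n ≈ 785 kip·ft

Assume both steels yield.
a = (A_s − A'_s) f_y/(0.85 f'_c b) = (7.65 − 1.64) × 60/(0.85 × 3.5 × 16.2) = 7.482 in.
c = a/β₁ = 7.482/0.85 = 8.802 in; ε'_s = 0.003(c − d')/c = 0.0023 ≥ ε_y = 0.0021, so the compression steel yields.
M_n = (A_s − A'_s) f_y (d − a/2) + A'_s f_y (d − d') = 360.6 × (23.9 − 3.741) + 98.4 × (23.9 − 2.1) = 7269.3 + 2145.1 = 9414.4 kip·in = 9414.4/12 = 784.53 kip·ft.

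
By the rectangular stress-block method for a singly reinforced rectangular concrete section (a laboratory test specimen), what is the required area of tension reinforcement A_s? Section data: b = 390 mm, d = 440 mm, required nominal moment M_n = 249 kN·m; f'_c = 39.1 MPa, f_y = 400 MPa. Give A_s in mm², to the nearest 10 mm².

With M_n = 0.85 f'_c a b (d − a/2), solve the quadratic for a:
a = d − √(d² − 2M_n/(0.85 f'_c b)) = 440 − √(440² − 2 × 249×10⁶/(0.85 × 39.1 × 390)) = 46.07 mm.
A_s = 0.85 f'_c a b / f_y = 0.85 × 39.1 × 46.07 × 390 / 400 = 1492.9 mm².

A_s ≈ 1490 mm²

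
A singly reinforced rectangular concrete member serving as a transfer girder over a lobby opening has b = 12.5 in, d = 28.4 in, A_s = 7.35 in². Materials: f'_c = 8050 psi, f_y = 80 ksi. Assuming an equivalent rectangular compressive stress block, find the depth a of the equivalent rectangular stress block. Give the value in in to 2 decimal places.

T = A_s f_y = 7.35 × 80 = 588 kips.
a = T/(0.85 f'_c b) = 588/(0.85 × 8.05 × 12.5) = 6.87 in.

a ≈ 6.87 in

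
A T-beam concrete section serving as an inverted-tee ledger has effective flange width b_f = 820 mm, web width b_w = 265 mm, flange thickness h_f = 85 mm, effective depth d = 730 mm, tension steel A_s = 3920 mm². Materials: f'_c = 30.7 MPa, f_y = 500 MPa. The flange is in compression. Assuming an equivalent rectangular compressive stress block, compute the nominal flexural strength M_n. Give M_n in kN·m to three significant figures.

M_n ≈ 1340 kN·m

Tension: T = A_s f_y = 3920 × 500 = 1960000 N.
Try a within the flange: a = T/(0.85 f'_c b_f) = 1960000/(0.85 × 30.7 × 820) = 91.60 mm.
a = 91.60 > h_f = 85 mm: the block extends into the web. Split into flange-overhang and web parts.
C_f = 0.85 f'_c (b_f − b_w) h_f = 0.85 × 30.7 × (820 − 265) × 85 = 1231032 N.
Remaining web compression depth: a_w = (T − C_f)/(0.85 f'_c b_w) = (1960000 − 1231032)/(0.85 × 30.7 × 265) = 105.42 mm.
M_n = C_f(d − h_f/2) + (T − C_f)(d − a_w/2) = 1231032 × (730 − 42.5) + 728968 × (730 − 52.71) = 846.33 + 493.72 = 1340.05 × 10⁶ N·mm.
M_n = 1340.05 kN·m.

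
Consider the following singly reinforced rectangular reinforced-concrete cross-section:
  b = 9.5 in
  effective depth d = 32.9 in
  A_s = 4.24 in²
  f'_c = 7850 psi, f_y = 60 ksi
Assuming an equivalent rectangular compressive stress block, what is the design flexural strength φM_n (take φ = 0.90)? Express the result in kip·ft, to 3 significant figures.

T = A_s f_y = 4.24 × 60 = 254.4 kips.
a = T/(0.85 f'_c b) = 254.4/(0.85 × 7.85 × 9.5) = 4.013 in.
M_n = T(d − a/2) = 254.4 × (32.9 − 2.0065) = 7859.3 kip·in = 7859.3/12 = 654.94 kip·ft.
φM_n = 0.90 × 654.94 = 589.45 kip·ft.

φM_n ≈ 589 kip·ft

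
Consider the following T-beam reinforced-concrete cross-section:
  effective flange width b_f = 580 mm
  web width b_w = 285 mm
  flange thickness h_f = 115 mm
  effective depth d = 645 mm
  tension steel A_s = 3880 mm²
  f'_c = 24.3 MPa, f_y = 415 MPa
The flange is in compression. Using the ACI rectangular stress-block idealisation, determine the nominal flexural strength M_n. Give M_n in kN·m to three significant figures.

Tension: T = A_s f_y = 3880 × 415 = 1610200 N.
Try a within the flange: a = T/(0.85 f'_c b_f) = 1610200/(0.85 × 24.3 × 580) = 134.41 mm.
a = 134.41 > h_f = 115 mm: the block extends into the web. Split into flange-overhang and web parts.
C_f = 0.85 f'_c (b_f − b_w) h_f = 0.85 × 24.3 × (580 − 285) × 115 = 700721 N.
Remaining web compression depth: a_w = (T − C_f)/(0.85 f'_c b_w) = (1610200 − 700721)/(0.85 × 24.3 × 285) = 154.50 mm.
M_n = C_f(d − h_f/2) + (T − C_f)(d − a_w/2) = 700721 × (645 − 57.5) + 909479 × (645 − 77.25) = 411.67 + 516.36 = 928.03 × 10⁶ N·mm.
M_n = 928.03 kN·m.

M_n ≈ 928 kN·m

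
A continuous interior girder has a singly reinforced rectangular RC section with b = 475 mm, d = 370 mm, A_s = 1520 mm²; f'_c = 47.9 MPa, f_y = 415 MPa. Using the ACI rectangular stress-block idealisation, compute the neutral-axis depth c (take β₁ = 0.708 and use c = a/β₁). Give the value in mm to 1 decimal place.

T = A_s f_y = 1520 × 415 = 630800 N = 630.8 kN.
Setting C = 0.85 f'_c a b equal to T: a = 630800/(0.85 × 47.9 × 475) = 32.617 mm.
With β₁ = 0.708, c = a/β₁ = 32.617/0.708 = 46.1 mm.

c ≈ 46.1 mm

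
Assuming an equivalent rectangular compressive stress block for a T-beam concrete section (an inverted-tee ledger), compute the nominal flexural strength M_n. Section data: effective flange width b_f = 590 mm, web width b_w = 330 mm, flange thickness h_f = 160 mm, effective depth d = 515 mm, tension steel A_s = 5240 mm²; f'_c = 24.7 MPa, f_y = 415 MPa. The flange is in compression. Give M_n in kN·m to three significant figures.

Tension: T = A_s f_y = 5240 × 415 = 2174600 N.
Try a within the flange: a = T/(0.85 f'_c b_f) = 2174600/(0.85 × 24.7 × 590) = 175.55 mm.
a = 175.55 > h_f = 160 mm: the block extends into the web. Split into flange-overhang and web parts.
C_f = 0.85 f'_c (b_f − b_w) h_f = 0.85 × 24.7 × (590 − 330) × 160 = 873392 N.
Remaining web compression depth: a_w = (T − C_f)/(0.85 f'_c b_w) = (2174600 − 873392)/(0.85 × 24.7 × 330) = 187.81 mm.
M_n = C_f(d − h_f/2) + (T − C_f)(d − a_w/2) = 873392 × (515 − 80) + 1301208 × (515 − 93.905) = 379.93 + 547.93 = 927.86 × 10⁶ N·mm.
M_n = 927.86 kN·m.

M_n ≈ 928 kN·m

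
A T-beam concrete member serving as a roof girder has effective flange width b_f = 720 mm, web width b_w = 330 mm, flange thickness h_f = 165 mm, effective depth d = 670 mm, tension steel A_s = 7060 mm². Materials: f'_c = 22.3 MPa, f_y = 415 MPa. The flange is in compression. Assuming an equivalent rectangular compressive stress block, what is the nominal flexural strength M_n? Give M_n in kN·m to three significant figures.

Tension: T = A_s f_y = 7060 × 415 = 2929900 N.
Try a within the flange: a = T/(0.85 f'_c b_f) = 2929900/(0.85 × 22.3 × 720) = 214.68 mm.
a = 214.68 > h_f = 165 mm: the block extends into the web. Split into flange-overhang and web parts.
C_f = 0.85 f'_c (b_f − b_w) h_f = 0.85 × 22.3 × (720 − 330) × 165 = 1219754 N.
Remaining web compression depth: a_w = (T − C_f)/(0.85 f'_c b_w) = (2929900 − 1219754)/(0.85 × 22.3 × 330) = 273.40 mm.
M_n = C_f(d − h_f/2) + (T − C_f)(d − a_w/2) = 1219754 × (670 − 82.5) + 1710146 × (670 − 136.7) = 716.61 + 912.02 = 1628.63 × 10⁶ N·mm.
M_n = 1628.63 kN·m.

M_n ≈ 1630 kN·m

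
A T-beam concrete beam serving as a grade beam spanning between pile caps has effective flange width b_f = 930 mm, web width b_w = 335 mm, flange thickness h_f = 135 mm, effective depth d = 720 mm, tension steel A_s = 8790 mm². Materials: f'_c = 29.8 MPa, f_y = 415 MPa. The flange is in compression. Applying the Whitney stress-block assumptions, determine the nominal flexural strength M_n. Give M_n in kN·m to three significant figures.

Tension: T = A_s f_y = 8790 × 415 = 3647850 N.
Try a within the flange: a = T/(0.85 f'_c b_f) = 3647850/(0.85 × 29.8 × 930) = 154.85 mm.
a = 154.85 > h_f = 135 mm: the block extends into the web. Split into flange-overhang and web parts.
C_f = 0.85 f'_c (b_f − b_w) h_f = 0.85 × 29.8 × (930 − 335) × 135 = 2034632 N.
Remaining web compression depth: a_w = (T − C_f)/(0.85 f'_c b_w) = (3647850 − 2034632)/(0.85 × 29.8 × 335) = 190.11 mm.
M_n = C_f(d − h_f/2) + (T − C_f)(d − a_w/2) = 2034632 × (720 − 67.5) + 1613218 × (720 − 95.055) = 1327.60 + 1008.17 = 2335.77 × 10⁶ N·mm.
M_n = 2335.77 kN·m.

M_n ≈ 2340 kN·m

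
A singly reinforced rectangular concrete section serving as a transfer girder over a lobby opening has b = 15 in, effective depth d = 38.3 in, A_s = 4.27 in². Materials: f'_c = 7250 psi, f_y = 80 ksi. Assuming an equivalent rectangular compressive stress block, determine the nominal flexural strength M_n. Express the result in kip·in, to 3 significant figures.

M_n ≈ 12500 kip·in

T = A_s f_y = 4.27 × 80 = 341.6 kips.
a = T/(0.85 f'_c b) = 341.6/(0.85 × 7.25 × 15) = 3.695 in.
M_n = T(d − a/2) = 341.6 × (38.3 − 1.8475) = 12452.2 kip·in.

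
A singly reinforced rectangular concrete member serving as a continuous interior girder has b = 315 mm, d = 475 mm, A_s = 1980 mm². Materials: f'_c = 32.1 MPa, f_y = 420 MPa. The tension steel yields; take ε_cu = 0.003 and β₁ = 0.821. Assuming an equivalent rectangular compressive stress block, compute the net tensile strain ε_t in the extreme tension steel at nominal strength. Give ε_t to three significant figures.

ε_t ≈ 0.00909

a = A_s f_y/(0.85 f'_c b) = 96.76 mm.
β₁ = 0.821, so c = a/β₁ = 96.76/0.821 = 117.86 mm.
From the linear strain diagram with ε_cu = 0.003: ε_t = 0.003 (d − c)/c = 0.003 × (475 − 117.86)/117.86 = 0.00909.
Since ε_t ≥ 0.005, the section is tension-controlled.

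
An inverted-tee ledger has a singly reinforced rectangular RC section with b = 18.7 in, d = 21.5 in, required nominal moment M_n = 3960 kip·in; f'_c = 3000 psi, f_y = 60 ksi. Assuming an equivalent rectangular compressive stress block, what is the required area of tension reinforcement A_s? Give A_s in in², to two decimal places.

From M_n = 0.85 f'_c a b (d − a/2):
a = d − √(d² − 2M_n/(0.85 f'_c b)) = 21.5 − √(21.5² − 2 × 3960/(0.85 × 3 × 18.7)) = 4.291 in.
A_s = 0.85 f'_c a b / f_y = 0.85 × 3 × 4.291 × 18.7 / 60 = 3.410 in².

A_s ≈ 3.41 in²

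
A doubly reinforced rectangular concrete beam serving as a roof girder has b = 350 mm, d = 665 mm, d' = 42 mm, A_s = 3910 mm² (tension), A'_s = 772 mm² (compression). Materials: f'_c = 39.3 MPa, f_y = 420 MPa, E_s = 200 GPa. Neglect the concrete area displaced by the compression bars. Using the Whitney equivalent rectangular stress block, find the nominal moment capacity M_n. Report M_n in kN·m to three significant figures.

Assume both tension and compression steel yield.
Net tension couple steel: A_s − A'_s = 3138 mm².
a = (A_s − A'_s) f_y / (0.85 f'_c b) = 1317960/(0.85 × 39.3 × 350) = 112.73 mm.
c = a/β₁ = 112.73/0.769 = 146.59 mm; ε'_s = 0.003(c − d')/c = 0.0021 ≥ f_y/E_s = 0.0021, so compression steel does yield.
M_n = (A_s − A'_s) f_y (d − a/2) + A'_s f_y (d − d') = [1317960 × (665 − 56.365) + 324240 × (665 − 42)] × 10⁻⁶ = 802.16 + 202.00 = 1004.16 kN·m.

M_n ≈ 1000 kN·m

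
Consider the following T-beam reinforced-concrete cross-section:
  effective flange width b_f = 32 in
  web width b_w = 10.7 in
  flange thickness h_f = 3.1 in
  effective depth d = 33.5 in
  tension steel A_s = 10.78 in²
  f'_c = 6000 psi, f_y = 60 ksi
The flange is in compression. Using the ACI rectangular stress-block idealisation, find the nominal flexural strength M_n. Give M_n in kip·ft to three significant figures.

Tension: T = A_s f_y = 10.78 × 60 = 646.8 kips.
Try a within the flange: a = T/(0.85 f'_c b_f) = 646.8/(0.85 × 6 × 32) = 3.963 in.
a = 3.963 > h_f = 3.1 in: the block extends into the web. Split into flange-overhang and web parts.
C_f = 0.85 f'_c (b_f − b_w) h_f = 0.85 × 6 × (32 − 10.7) × 3.1 = 336.8 kips.
Remaining web compression depth: a_w = (T − C_f)/(0.85 f'_c b_w) = (646.8 − 336.8)/(0.85 × 6 × 10.7) = 5.681 in.
M_n = C_f(d − h_f/2) + (T − C_f)(d − a_w/2) = 336.8 × (33.5 − 1.55) + 310 × (33.5 − 2.8405) = 10760.8 + 9504.4 = 20265.2 kip·in.
M_n = 20265.2/12 = 1688.77 kip·ft.

M_n ≈ 1690 kip·ft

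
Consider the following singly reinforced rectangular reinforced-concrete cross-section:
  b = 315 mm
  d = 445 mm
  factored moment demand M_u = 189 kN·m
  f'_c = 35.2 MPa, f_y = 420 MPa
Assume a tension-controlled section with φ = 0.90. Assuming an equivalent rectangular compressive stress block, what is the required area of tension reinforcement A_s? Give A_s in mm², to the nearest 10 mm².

M_n = M_u/φ = 189/0.90 = 210 kN·m.
With M_n = 0.85 f'_c a b (d − a/2), solve the quadratic for a:
a = d − √(d² − 2M_n/(0.85 f'_c b)) = 445 − √(445² − 2 × 210×10⁶/(0.85 × 35.2 × 315)) = 53.26 mm.
A_s = 0.85 f'_c a b / f_y = 0.85 × 35.2 × 53.26 × 315 / 420 = 1195.2 mm².

A_s ≈ 1200 mm²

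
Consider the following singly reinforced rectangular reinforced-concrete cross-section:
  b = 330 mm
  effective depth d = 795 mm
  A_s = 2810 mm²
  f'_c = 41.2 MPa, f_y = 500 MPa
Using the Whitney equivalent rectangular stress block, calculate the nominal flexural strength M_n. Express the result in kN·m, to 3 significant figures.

M_n ≈ 1030 kN·m

T = A_s f_y = 2810 × 500 = 1405000 N = 1405 kN.
From C = T: a = T/(0.85 f'_c b) = 1405000/(0.85 × 41.2 × 330) = 121.58 mm.
M_n = T(d − a/2) = 1405 kN × (795 − 60.79) mm = 1031.57 kN·m.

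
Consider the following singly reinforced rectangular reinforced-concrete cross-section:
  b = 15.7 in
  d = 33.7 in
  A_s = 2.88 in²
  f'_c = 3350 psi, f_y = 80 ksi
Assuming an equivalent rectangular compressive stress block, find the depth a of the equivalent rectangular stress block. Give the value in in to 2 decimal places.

T = A_s f_y = 2.88 × 80 = 230.4 kips.
a = T/(0.85 f'_c b) = 230.4/(0.85 × 3.35 × 15.7) = 5.15 in.

a ≈ 5.15 in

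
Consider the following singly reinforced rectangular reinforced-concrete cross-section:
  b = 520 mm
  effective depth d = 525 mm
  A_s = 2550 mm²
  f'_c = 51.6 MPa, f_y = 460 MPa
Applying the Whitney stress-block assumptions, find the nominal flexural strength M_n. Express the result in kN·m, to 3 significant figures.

M_n ≈ 586 kN·m

T = A_s f_y = 2550 × 460 = 1173000 N = 1173 kN.
From C = T: a = T/(0.85 f'_c b) = 1173000/(0.85 × 51.6 × 520) = 51.43 mm.
M_n = T(d − a/2) = 1173 kN × (525 − 25.715) mm = 585.66 kN·m.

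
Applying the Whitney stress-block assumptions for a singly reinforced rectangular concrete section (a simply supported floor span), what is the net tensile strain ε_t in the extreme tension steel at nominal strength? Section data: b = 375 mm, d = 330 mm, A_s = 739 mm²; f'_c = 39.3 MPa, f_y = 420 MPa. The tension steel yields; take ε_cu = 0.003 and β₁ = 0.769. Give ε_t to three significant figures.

ε_t ≈ 0.0277

a = A_s f_y/(0.85 f'_c b) = 24.78 mm.
β₁ = 0.769, so c = a/β₁ = 24.78/0.769 = 32.22 mm.
From the linear strain diagram with ε_cu = 0.003: ε_t = 0.003 (d − c)/c = 0.003 × (330 − 32.22)/32.22 = 0.0277.
Since ε_t ≥ 0.005, the section is tension-controlled.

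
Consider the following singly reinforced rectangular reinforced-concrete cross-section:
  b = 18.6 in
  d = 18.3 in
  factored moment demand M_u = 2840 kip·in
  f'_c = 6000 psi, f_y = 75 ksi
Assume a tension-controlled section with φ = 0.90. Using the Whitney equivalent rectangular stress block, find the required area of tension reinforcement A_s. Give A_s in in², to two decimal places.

M_n = M_u/φ = 2840/0.90 = 3155.56 kip·in.
From M_n = 0.85 f'_c a b (d − a/2):
a = d − √(d² − 2M_n/(0.85 f'_c b)) = 18.3 − √(18.3² − 2 × 3155.56/(0.85 × 6 × 18.6)) = 1.918 in.
A_s = 0.85 f'_c a b / f_y = 0.85 × 6 × 1.918 × 18.6 / 75 = 2.426 in².

A_s ≈ 2.43 in²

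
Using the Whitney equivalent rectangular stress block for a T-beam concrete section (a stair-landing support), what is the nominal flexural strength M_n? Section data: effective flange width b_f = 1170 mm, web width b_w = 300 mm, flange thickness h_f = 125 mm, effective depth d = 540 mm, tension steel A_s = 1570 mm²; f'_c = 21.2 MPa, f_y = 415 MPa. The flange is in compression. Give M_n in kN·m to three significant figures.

Tension: T = A_s f_y = 1570 × 415 = 651550 N.
Try a within the flange: a = T/(0.85 f'_c b_f) = 651550/(0.85 × 21.2 × 1170) = 30.90 mm.
Since a = 30.90 ≤ h_f = 125 mm, the stress block lies entirely in the flange; analyse as a rectangular beam of width b_f.
M_n = T(d − a/2) = 651550 × (540 − 15.45) = 341.77 × 10⁶ N·mm.
M_n = 341.77 kN·m.

M_n ≈ 342 kN·m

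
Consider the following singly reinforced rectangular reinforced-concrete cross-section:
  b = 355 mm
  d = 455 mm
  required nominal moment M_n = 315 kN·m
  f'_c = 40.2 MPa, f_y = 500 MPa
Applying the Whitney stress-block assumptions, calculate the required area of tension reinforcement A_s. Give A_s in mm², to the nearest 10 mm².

With M_n = 0.85 f'_c a b (d − a/2), solve the quadratic for a:
a = d − √(d² − 2M_n/(0.85 f'_c b)) = 455 − √(455² − 2 × 315×10⁶/(0.85 × 40.2 × 355)) = 61.19 mm.
A_s = 0.85 f'_c a b / f_y = 0.85 × 40.2 × 61.19 × 355 / 500 = 1484.5 mm².

A_s ≈ 1480 mm²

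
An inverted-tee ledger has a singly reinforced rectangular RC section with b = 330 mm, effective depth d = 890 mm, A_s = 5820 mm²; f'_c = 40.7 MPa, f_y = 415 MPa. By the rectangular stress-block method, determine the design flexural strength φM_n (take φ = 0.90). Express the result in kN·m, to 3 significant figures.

T = A_s f_y = 5820 × 415 = 2415300 N = 2415.3 kN.
From C = T: a = T/(0.85 f'_c b) = 2415300/(0.85 × 40.7 × 330) = 211.56 mm.
M_n = T(d − a/2) = 2415.3 kN × (890 − 105.78) mm = 1894.13 kN·m.
φM_n = 0.90 × 1894.13 = 1704.72 kN·m.

φM_n ≈ 1700 kN·m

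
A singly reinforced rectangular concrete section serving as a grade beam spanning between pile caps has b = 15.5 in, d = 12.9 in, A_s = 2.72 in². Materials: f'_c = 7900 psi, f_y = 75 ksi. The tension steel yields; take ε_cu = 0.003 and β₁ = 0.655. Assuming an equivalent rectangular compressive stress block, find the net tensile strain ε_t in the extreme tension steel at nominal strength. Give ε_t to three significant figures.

a = A_s f_y/(0.85 f'_c b) = 1.960 in.
β₁ = 0.655, so c = a/β₁ = 1.960/0.655 = 2.992 in.
From the linear strain diagram with ε_cu = 0.003: ε_t = 0.003 (d − c)/c = 0.003 × (12.9 − 2.992)/2.992 = 0.00993.
Since ε_t ≥ 0.005, the section is tension-controlled.

ε_t ≈ 0.00993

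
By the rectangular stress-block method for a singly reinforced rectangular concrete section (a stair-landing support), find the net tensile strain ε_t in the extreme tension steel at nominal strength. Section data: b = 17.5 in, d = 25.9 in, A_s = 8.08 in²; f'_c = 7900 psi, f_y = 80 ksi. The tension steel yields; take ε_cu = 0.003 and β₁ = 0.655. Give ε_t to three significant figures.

ε_t ≈ 0.00625

a = A_s f_y/(0.85 f'_c b) = 5.501 in.
β₁ = 0.655, so c = a/β₁ = 5.501/0.655 = 8.398 in.
From the linear strain diagram with ε_cu = 0.003: ε_t = 0.003 (d − c)/c = 0.003 × (25.9 − 8.398)/8.398 = 0.00625.
Since ε_t ≥ 0.005, the section is tension-controlled.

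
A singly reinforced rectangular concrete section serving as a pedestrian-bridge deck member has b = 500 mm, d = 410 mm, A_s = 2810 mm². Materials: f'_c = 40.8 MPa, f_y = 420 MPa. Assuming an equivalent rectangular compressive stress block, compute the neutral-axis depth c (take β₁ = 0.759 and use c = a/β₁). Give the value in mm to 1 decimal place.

T = A_s f_y = 2810 × 420 = 1180200 N = 1180.2 kN.
Setting C = 0.85 f'_c a b equal to T: a = 1180200/(0.85 × 40.8 × 500) = 68.062 mm.
With β₁ = 0.759, c = a/β₁ = 68.062/0.759 = 89.7 mm.

c ≈ 89.7 mm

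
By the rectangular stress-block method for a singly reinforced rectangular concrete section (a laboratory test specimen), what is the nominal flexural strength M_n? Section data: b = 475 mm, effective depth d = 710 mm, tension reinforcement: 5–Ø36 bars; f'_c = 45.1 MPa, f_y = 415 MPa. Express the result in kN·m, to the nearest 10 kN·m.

M_n ≈ 1380 kN·m

A_s = 5 × 1018 = 5090 mm².
T = A_s f_y = 5090 × 415 = 2112350 N = 2112.35 kN.
From C = T: a = T/(0.85 f'_c b) = 2112350/(0.85 × 45.1 × 475) = 116.01 mm.
M_n = T(d − a/2) = 2112.35 kN × (710 − 58.005) mm = 1377.24 kN·m.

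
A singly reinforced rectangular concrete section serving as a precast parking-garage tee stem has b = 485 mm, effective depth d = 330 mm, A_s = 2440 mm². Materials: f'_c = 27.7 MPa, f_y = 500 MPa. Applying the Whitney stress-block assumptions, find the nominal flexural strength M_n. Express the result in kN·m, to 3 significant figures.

T = A_s f_y = 2440 × 500 = 1220000 N = 1220 kN.
From C = T: a = T/(0.85 f'_c b) = 1220000/(0.85 × 27.7 × 485) = 106.84 mm.
M_n = T(d − a/2) = 1220 kN × (330 − 53.42) mm = 337.43 kN·m.

M_n ≈ 337 kN·m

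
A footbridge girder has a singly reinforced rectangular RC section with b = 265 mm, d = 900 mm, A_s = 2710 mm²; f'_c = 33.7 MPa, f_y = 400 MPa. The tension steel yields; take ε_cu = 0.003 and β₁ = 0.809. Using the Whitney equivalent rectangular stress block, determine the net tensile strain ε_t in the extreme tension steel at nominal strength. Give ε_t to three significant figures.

a = A_s f_y/(0.85 f'_c b) = 142.80 mm.
β₁ = 0.809, so c = a/β₁ = 142.80/0.809 = 176.51 mm.
From the linear strain diagram with ε_cu = 0.003: ε_t = 0.003 (d − c)/c = 0.003 × (900 − 176.51)/176.51 = 0.0123.
Since ε_t ≥ 0.005, the section is tension-controlled.

ε_t ≈ 0.0123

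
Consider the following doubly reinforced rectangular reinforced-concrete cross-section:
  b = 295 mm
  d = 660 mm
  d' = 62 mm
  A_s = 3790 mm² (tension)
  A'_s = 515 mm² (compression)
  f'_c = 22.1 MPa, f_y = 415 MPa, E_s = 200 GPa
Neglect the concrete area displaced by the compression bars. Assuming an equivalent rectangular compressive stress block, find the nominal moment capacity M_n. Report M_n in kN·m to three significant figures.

M_n ≈ 858 kN·m

Assume both tension and compression steel yield.
Net tension couple steel: A_s − A'_s = 3275 mm².
a = (A_s − A'_s) f_y / (0.85 f'_c b) = 1359125/(0.85 × 22.1 × 295) = 245.26 mm.
c = a/β₁ = 245.26/0.85 = 288.54 mm; ε'_s = 0.003(c − d')/c = 0.0024 ≥ f_y/E_s = 0.0021, so compression steel does yield.
M_n = (A_s − A'_s) f_y (d − a/2) + A'_s f_y (d − d') = [1359125 × (660 − 122.63) + 213725 × (660 − 62)] × 10⁻⁶ = 730.35 + 127.81 = 858.16 kN·m.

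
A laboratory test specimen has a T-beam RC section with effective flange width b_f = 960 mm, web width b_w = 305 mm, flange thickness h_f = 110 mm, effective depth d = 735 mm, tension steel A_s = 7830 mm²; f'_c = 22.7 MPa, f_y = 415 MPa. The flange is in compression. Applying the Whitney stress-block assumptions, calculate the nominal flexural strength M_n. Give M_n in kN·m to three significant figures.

M_n ≈ 2020 kN·m

Tension: T = A_s f_y = 7830 × 415 = 3249450 N.
Try a within the flange: a = T/(0.85 f'_c b_f) = 3249450/(0.85 × 22.7 × 960) = 175.43 mm.
a = 175.43 > h_f = 110 mm: the block extends into the web. Split into flange-overhang and web parts.
C_f = 0.85 f'_c (b_f − b_w) h_f = 0.85 × 22.7 × (960 − 305) × 110 = 1390205 N.
Remaining web compression depth: a_w = (T − C_f)/(0.85 f'_c b_w) = (3249450 − 1390205)/(0.85 × 22.7 × 305) = 315.93 mm.
M_n = C_f(d − h_f/2) + (T − C_f)(d − a_w/2) = 1390205 × (735 − 55) + 1859245 × (735 − 157.965) = 945.34 + 1072.85 = 2018.19 × 10⁶ N·mm.
M_n = 2018.19 kN·m.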